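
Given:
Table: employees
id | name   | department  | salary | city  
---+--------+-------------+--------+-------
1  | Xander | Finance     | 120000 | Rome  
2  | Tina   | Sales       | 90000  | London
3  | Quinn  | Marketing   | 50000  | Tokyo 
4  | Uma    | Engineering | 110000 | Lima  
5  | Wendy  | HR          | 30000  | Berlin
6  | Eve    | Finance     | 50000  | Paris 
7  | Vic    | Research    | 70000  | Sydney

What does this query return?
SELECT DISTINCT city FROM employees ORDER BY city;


All 'city' values (row order): Rome, London, Tokyo, Lima, Berlin, Paris, Sydney
Removing duplicates leaves 7 unique value(s).

7 values:
Berlin
Lima
London
Paris
Rome
Sydney
Tokyo


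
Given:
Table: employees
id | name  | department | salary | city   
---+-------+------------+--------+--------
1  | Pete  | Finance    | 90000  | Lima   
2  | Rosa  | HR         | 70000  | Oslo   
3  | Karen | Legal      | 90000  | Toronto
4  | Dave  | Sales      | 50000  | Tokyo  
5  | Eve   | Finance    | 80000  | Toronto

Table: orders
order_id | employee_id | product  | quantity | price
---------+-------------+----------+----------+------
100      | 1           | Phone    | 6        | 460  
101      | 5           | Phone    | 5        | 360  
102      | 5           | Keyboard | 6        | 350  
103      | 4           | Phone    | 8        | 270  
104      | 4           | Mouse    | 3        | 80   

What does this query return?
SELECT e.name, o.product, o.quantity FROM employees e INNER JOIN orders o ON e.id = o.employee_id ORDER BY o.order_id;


Joining employees.id = orders.employee_id:
  employee Pete (id=1) -> order Phone
  employee Eve (id=5) -> order Phone
  employee Eve (id=5) -> order Keyboard
  employee Dave (id=4) -> order Phone
  employee Dave (id=4) -> order Mouse


5 rows:
Pete, Phone, 6
Eve, Phone, 5
Eve, Keyboard, 6
Dave, Phone, 8
Dave, Mouse, 3


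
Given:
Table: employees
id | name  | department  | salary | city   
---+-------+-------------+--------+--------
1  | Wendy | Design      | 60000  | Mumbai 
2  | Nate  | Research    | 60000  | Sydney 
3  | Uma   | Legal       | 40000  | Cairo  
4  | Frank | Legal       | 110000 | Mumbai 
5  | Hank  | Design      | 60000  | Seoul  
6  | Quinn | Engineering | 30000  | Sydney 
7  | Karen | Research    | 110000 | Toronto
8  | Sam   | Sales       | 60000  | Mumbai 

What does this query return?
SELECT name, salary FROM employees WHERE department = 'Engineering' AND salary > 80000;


Filtering: department = 'Engineering' AND salary > 80000
Matching: 0 rows

Empty result set (0 rows)


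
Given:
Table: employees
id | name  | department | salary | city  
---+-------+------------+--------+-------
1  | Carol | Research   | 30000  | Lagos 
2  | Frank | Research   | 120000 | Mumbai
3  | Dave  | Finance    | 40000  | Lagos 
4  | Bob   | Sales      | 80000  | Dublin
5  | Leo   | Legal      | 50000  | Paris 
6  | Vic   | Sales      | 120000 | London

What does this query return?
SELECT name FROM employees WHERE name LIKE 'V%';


LIKE 'V%' matches names starting with 'V'
Matching: 1

1 rows:
Vic


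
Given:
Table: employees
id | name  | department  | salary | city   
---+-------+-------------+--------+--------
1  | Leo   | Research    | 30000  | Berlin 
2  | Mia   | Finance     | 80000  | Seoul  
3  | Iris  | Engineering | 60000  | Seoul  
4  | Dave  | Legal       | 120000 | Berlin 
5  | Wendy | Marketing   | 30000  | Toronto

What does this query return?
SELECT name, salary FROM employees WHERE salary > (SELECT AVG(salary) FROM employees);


Subquery: AVG(salary) = 64000.0
Filtering: salary > 64000.0
  Mia (80000) -> MATCH
  Dave (120000) -> MATCH


2 rows:
Mia, 80000
Dave, 120000


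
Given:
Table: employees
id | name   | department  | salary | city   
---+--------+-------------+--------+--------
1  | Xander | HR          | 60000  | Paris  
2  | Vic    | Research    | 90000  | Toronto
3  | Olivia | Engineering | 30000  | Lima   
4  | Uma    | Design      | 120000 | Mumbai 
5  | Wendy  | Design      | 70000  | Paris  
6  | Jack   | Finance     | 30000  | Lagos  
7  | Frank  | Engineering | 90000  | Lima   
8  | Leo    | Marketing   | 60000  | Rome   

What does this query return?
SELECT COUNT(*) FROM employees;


COUNT(*) counts all rows

8


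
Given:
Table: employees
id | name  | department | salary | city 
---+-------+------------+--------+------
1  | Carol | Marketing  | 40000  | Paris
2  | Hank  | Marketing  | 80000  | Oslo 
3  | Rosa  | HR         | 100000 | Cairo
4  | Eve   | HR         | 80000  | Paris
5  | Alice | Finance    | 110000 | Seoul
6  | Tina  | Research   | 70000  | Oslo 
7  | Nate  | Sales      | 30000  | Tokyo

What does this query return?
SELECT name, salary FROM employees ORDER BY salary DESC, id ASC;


Sorting by salary DESC, then id ASC for ties

7 rows:
Alice, 110000
Rosa, 100000
Hank, 80000
Eve, 80000
Tina, 70000
Carol, 40000
Nate, 30000


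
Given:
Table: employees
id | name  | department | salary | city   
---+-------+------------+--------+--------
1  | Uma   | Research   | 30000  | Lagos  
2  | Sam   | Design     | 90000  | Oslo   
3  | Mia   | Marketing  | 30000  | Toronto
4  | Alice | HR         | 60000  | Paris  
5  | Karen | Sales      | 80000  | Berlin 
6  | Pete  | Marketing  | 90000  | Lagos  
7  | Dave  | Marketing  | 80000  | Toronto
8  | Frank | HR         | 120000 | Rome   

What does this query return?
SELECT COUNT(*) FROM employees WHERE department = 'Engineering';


Counting rows where department = 'Engineering'


0


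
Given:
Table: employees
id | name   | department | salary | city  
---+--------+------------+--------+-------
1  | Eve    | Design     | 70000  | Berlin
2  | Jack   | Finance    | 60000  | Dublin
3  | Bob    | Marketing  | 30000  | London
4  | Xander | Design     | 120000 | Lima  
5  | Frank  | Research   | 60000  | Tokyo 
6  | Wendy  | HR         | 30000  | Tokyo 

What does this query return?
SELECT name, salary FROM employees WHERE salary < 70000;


Filtering: salary < 70000
Matching: 4 rows

4 rows:
Jack, 60000
Bob, 30000
Frank, 60000
Wendy, 30000


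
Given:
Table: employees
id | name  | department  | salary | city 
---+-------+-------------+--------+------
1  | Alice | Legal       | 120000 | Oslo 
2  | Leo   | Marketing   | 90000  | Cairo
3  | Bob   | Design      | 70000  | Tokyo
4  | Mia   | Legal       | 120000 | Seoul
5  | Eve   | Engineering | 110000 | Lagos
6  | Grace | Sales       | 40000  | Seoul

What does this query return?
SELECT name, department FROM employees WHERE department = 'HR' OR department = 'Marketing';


Filtering: department = 'HR' OR 'Marketing'
Matching: 1 rows

1 rows:
Leo, Marketing


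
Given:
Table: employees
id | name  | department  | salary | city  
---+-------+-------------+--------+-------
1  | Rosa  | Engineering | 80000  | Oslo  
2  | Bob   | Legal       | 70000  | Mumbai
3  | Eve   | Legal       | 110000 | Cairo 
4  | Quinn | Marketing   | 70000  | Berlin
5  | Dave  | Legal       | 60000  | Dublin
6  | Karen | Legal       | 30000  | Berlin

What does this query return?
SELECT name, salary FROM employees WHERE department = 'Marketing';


Filtering: department = 'Marketing'
Matching rows: 1

1 rows:
Quinn, 70000


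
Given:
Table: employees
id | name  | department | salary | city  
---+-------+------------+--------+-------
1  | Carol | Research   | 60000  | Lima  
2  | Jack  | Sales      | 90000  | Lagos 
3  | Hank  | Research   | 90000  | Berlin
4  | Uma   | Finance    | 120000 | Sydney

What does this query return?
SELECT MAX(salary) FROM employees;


Salaries: 60000, 90000, 90000, 120000
MAX = 120000

120000


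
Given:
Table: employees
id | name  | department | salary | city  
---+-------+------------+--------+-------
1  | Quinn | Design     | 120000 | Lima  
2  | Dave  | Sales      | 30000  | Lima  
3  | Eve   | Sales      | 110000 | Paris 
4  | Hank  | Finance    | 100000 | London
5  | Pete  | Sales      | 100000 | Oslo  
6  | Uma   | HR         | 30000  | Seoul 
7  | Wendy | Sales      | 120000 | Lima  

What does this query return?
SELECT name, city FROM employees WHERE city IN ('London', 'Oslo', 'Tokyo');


Filtering: city IN ('London', 'Oslo', 'Tokyo')
Matching: 2 rows

2 rows:
Hank, London
Pete, Oslo


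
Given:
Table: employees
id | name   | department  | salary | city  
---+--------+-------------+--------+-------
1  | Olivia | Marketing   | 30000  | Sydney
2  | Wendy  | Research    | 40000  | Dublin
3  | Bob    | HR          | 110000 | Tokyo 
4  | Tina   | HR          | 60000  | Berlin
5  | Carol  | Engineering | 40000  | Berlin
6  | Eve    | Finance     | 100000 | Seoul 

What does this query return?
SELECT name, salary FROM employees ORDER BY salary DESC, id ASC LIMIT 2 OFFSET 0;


Sort by salary DESC (id ASC tiebreak), then skip 0 and take 2
Rows 1 through 2

2 rows:
Bob, 110000
Eve, 100000


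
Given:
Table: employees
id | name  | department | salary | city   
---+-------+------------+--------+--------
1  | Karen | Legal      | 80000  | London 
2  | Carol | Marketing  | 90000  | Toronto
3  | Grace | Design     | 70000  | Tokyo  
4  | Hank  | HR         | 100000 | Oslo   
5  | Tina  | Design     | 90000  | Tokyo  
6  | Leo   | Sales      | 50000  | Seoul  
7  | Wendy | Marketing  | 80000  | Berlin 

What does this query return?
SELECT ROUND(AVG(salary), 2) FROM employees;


SUM(salary) = 560000
COUNT = 7
ROUND(AVG, 2) = ROUND(560000 / 7, 2) = 80000.0

80000.0


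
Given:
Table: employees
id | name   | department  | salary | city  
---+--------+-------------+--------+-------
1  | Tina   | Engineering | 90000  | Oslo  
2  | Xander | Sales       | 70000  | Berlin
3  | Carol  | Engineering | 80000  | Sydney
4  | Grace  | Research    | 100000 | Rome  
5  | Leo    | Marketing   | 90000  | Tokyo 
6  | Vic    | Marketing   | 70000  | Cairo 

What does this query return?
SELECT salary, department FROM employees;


Projecting columns: salary, department

6 rows:
90000, Engineering
70000, Sales
80000, Engineering
100000, Research
90000, Marketing
70000, Marketing


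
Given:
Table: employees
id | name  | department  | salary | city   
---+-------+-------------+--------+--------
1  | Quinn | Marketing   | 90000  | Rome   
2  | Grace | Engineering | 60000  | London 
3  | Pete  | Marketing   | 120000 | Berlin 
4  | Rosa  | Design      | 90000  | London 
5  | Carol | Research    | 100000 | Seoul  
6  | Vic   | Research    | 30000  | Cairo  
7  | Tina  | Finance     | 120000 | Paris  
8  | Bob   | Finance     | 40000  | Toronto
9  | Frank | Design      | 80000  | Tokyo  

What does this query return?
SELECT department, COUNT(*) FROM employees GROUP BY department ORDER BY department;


Assigning each row to its department group:
  Quinn -> Marketing
  Grace -> Engineering
  Pete -> Marketing
  Rosa -> Design
  Carol -> Research
  Vic -> Research
  Tina -> Finance
  Bob -> Finance
  Frank -> Design


5 groups:
Design, 2
Engineering, 1
Finance, 2
Marketing, 2
Research, 2


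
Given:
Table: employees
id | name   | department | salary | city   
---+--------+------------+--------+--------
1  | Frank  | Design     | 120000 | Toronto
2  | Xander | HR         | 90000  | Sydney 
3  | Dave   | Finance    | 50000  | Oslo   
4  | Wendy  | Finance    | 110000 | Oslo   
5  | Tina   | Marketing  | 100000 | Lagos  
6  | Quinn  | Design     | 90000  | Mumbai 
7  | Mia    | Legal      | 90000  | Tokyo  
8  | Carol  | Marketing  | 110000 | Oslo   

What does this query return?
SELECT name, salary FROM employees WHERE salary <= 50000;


Filtering: salary <= 50000
Matching: 1 rows

1 rows:
Dave, 50000


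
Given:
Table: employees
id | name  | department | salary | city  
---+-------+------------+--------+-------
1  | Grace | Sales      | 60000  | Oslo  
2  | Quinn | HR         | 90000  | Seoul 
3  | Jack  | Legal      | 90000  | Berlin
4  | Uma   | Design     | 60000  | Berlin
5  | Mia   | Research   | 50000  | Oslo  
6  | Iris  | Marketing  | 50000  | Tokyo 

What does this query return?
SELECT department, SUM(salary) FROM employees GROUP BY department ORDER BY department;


Summing salary within each department:
  Design: 60000 = 60000
  HR: 90000 = 90000
  Legal: 90000 = 90000
  Marketing: 50000 = 50000
  Research: 50000 = 50000
  Sales: 60000 = 60000


6 groups:
Design, 60000
HR, 90000
Legal, 90000
Marketing, 50000
Research, 50000
Sales, 60000


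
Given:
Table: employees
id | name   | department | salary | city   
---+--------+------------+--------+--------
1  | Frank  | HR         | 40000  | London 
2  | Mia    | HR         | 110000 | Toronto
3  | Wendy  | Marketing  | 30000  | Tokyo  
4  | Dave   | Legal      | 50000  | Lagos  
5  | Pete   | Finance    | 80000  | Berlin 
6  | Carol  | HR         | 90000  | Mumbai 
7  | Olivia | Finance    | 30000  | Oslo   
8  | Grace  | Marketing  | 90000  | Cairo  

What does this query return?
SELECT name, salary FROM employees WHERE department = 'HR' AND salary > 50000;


Filtering: department = 'HR' AND salary > 50000
Matching: 2 rows

2 rows:
Mia, 110000
Carol, 90000


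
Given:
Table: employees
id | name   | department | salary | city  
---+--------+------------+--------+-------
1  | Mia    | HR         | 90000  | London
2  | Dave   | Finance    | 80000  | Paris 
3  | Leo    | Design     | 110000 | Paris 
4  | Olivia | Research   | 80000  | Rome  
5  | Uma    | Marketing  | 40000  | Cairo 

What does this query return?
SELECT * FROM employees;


SELECT * returns all 5 rows with all columns

5 rows:
1, Mia, HR, 90000, London
2, Dave, Finance, 80000, Paris
3, Leo, Design, 110000, Paris
4, Olivia, Research, 80000, Rome
5, Uma, Marketing, 40000, Cairo


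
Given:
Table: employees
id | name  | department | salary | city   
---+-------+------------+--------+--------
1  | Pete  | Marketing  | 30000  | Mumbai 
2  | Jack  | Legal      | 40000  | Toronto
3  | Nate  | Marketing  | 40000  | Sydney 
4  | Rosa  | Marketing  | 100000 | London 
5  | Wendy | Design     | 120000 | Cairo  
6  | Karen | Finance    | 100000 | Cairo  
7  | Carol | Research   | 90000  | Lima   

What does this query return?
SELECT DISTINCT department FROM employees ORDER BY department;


All 'department' values (row order): Marketing, Legal, Marketing, Marketing, Design, Finance, Research
Removing duplicates leaves 5 unique value(s).

5 values:
Design
Finance
Legal
Marketing
Research


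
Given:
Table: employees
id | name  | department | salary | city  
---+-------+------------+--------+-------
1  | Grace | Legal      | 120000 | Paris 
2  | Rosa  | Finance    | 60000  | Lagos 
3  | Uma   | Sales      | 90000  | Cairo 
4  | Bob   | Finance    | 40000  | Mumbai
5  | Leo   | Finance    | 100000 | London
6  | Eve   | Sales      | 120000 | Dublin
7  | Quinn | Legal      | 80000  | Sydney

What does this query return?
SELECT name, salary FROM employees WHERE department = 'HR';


Filtering: department = 'HR'
Matching rows: 0

Empty result set (0 rows)


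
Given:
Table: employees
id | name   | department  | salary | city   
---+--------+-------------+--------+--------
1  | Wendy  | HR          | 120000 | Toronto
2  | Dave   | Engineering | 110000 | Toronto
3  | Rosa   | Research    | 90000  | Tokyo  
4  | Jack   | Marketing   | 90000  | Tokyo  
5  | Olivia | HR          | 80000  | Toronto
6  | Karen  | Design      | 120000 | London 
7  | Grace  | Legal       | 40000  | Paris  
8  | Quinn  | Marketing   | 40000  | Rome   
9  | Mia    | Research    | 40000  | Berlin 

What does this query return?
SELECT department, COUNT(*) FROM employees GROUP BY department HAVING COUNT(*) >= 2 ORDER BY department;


Groups with count >= 2:
  HR: 2 -> PASS
  Marketing: 2 -> PASS
  Research: 2 -> PASS
  Design: 1 -> filtered out
  Engineering: 1 -> filtered out
  Legal: 1 -> filtered out


3 groups:
HR, 2
Marketing, 2
Research, 2


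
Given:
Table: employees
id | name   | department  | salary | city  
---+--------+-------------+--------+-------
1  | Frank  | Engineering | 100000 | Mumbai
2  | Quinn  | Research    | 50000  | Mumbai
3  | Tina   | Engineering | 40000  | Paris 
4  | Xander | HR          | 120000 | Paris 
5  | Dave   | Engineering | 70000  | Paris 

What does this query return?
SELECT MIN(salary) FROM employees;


Salaries: 100000, 50000, 40000, 120000, 70000
MIN = 40000

40000


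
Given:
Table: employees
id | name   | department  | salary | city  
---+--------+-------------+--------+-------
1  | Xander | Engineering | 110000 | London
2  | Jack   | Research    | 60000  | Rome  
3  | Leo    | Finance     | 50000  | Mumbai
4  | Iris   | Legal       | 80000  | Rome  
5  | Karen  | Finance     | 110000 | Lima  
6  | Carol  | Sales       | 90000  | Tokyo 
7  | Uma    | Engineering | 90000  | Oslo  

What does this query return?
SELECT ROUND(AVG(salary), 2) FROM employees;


SUM(salary) = 590000
COUNT = 7
ROUND(AVG, 2) = ROUND(590000 / 7, 2) = 84285.71

84285.71


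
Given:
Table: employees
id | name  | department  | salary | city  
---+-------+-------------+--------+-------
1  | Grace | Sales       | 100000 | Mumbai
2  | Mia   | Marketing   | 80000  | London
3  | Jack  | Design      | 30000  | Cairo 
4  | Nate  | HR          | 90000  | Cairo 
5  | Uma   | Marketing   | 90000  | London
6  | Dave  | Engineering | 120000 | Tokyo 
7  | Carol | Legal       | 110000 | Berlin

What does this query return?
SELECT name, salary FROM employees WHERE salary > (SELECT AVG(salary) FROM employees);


Subquery: AVG(salary) = 88571.43
Filtering: salary > 88571.43
  Grace (100000) -> MATCH
  Nate (90000) -> MATCH
  Uma (90000) -> MATCH
  Dave (120000) -> MATCH
  Carol (110000) -> MATCH


5 rows:
Grace, 100000
Nate, 90000
Uma, 90000
Dave, 120000
Carol, 110000


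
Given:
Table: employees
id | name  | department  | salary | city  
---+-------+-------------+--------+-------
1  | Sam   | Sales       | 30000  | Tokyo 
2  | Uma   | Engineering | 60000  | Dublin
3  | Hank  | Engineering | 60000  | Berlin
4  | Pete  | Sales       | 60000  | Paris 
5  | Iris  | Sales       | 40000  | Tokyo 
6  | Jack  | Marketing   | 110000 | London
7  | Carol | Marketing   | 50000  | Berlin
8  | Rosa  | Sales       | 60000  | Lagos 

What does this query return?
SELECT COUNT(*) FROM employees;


COUNT(*) counts all rows

8


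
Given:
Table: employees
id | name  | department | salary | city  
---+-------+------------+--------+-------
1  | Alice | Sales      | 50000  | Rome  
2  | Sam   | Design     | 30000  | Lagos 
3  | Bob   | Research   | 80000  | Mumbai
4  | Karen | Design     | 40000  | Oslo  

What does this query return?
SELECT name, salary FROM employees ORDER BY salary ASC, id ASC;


Sorting by salary ASC, then id ASC for ties

4 rows:
Sam, 30000
Karen, 40000
Alice, 50000
Bob, 80000


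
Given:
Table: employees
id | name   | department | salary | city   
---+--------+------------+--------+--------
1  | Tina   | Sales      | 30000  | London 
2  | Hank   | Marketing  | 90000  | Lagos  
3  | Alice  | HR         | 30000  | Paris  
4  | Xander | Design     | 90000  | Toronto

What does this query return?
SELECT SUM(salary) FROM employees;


SUM(salary) = 30000 + 90000 + 30000 + 90000 = 240000

240000


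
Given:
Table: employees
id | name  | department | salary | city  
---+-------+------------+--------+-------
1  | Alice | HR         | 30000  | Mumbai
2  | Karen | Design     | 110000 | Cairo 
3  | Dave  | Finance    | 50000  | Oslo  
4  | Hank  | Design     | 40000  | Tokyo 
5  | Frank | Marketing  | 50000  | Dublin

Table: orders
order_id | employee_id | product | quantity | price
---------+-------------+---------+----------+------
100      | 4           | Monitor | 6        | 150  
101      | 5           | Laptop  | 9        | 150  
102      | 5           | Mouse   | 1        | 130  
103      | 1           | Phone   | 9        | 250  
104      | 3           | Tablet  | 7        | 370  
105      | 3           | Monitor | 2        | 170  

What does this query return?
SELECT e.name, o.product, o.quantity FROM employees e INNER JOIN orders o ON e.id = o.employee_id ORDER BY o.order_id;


Joining employees.id = orders.employee_id:
  employee Hank (id=4) -> order Monitor
  employee Frank (id=5) -> order Laptop
  employee Frank (id=5) -> order Mouse
  employee Alice (id=1) -> order Phone
  employee Dave (id=3) -> order Tablet
  employee Dave (id=3) -> order Monitor


6 rows:
Hank, Monitor, 6
Frank, Laptop, 9
Frank, Mouse, 1
Alice, Phone, 9
Dave, Tablet, 7
Dave, Monitor, 2


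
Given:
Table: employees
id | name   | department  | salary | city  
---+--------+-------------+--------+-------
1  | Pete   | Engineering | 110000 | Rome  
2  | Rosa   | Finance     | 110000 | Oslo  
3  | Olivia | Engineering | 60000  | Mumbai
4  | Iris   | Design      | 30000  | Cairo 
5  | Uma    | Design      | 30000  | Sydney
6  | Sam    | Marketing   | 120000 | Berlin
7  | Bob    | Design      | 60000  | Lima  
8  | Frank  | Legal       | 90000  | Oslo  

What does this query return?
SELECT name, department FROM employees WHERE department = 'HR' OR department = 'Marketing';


Filtering: department = 'HR' OR 'Marketing'
Matching: 1 rows

1 rows:
Sam, Marketing


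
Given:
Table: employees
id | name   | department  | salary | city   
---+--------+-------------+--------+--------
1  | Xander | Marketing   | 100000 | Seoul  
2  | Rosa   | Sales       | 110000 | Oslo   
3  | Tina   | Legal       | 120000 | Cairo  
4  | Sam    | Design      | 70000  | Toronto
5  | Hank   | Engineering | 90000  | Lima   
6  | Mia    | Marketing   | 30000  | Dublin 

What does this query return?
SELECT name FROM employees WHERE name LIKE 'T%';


LIKE 'T%' matches names starting with 'T'
Matching: 1

1 rows:
Tina


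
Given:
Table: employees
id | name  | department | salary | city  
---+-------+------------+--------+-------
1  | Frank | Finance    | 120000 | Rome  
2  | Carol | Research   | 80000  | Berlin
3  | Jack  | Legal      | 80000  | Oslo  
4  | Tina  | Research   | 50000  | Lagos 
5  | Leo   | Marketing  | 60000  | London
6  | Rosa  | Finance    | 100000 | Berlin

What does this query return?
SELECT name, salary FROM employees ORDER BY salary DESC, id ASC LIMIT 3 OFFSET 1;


Sort by salary DESC (id ASC tiebreak), then skip 1 and take 3
Rows 2 through 4

3 rows:
Rosa, 100000
Carol, 80000
Jack, 80000


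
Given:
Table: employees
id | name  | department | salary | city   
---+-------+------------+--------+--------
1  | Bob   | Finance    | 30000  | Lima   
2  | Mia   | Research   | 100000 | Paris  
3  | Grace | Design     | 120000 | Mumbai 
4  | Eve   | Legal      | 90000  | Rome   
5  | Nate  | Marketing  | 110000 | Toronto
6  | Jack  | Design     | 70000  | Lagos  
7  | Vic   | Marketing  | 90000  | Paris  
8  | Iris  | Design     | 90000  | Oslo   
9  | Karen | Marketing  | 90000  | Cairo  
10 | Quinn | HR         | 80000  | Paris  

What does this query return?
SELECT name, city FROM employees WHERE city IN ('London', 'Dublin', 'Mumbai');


Filtering: city IN ('London', 'Dublin', 'Mumbai')
Matching: 1 rows

1 rows:
Grace, Mumbai


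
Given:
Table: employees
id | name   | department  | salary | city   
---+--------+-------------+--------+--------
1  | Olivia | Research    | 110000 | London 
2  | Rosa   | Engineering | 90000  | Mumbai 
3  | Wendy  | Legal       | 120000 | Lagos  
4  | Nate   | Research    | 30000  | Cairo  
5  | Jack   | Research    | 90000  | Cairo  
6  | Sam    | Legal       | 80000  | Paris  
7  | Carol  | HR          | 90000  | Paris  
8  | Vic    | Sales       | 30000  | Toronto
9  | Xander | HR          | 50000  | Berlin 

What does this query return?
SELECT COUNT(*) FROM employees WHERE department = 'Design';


Counting rows where department = 'Design'


0


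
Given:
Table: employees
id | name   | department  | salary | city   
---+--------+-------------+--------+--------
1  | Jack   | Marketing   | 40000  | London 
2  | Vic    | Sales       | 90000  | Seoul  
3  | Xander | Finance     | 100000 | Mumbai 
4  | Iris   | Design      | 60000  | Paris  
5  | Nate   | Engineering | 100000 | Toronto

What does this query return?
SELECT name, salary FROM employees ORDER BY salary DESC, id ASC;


Sorting by salary DESC, then id ASC for ties

5 rows:
Xander, 100000
Nate, 100000
Vic, 90000
Iris, 60000
Jack, 40000


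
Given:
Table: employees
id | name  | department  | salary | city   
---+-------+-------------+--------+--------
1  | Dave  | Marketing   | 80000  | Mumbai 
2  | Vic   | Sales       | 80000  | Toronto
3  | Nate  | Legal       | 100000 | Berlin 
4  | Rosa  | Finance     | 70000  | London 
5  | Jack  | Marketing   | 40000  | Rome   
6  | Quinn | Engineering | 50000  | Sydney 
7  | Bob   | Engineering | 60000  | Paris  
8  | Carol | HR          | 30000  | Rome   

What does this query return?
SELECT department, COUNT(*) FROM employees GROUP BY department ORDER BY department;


Assigning each row to its department group:
  Dave -> Marketing
  Vic -> Sales
  Nate -> Legal
  Rosa -> Finance
  Jack -> Marketing
  Quinn -> Engineering
  Bob -> Engineering
  Carol -> HR


6 groups:
Engineering, 2
Finance, 1
HR, 1
Legal, 1
Marketing, 2
Sales, 1


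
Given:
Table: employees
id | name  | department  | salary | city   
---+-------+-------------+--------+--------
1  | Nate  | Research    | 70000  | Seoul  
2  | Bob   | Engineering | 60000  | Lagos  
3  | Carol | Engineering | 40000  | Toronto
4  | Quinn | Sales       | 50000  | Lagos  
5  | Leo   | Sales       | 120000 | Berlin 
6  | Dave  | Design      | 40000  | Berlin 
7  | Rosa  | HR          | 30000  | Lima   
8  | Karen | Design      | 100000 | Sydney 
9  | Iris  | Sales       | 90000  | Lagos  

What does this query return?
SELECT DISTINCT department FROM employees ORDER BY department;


All 'department' values (row order): Research, Engineering, Engineering, Sales, Sales, Design, HR, Design, Sales
Removing duplicates leaves 5 unique value(s).

5 values:
Design
Engineering
HR
Research
Sales


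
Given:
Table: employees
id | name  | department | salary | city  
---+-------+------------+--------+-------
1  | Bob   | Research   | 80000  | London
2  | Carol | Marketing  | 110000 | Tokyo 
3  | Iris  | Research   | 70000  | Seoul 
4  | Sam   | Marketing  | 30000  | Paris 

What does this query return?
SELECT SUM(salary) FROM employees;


SUM(salary) = 80000 + 110000 + 70000 + 30000 = 290000

290000


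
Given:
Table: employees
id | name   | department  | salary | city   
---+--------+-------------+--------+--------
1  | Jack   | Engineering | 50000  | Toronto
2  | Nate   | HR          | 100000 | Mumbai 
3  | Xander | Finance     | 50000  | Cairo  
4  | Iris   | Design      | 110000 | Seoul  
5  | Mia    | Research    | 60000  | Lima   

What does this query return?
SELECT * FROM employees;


SELECT * returns all 5 rows with all columns

5 rows:
1, Jack, Engineering, 50000, Toronto
2, Nate, HR, 100000, Mumbai
3, Xander, Finance, 50000, Cairo
4, Iris, Design, 110000, Seoul
5, Mia, Research, 60000, Lima


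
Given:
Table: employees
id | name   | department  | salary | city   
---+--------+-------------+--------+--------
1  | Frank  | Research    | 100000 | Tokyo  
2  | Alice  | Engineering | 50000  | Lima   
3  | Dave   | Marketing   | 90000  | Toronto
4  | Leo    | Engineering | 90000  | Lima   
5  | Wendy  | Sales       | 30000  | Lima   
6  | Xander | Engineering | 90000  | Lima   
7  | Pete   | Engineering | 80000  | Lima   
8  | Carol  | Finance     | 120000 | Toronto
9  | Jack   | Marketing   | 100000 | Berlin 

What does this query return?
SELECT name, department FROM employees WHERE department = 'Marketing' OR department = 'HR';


Filtering: department = 'Marketing' OR 'HR'
Matching: 2 rows

2 rows:
Dave, Marketing
Jack, Marketing


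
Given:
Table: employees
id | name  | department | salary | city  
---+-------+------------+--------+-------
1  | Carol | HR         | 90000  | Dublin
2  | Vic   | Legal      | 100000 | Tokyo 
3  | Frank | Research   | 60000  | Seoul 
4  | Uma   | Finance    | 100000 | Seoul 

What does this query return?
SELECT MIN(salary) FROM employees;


Salaries: 90000, 100000, 60000, 100000
MIN = 60000

60000


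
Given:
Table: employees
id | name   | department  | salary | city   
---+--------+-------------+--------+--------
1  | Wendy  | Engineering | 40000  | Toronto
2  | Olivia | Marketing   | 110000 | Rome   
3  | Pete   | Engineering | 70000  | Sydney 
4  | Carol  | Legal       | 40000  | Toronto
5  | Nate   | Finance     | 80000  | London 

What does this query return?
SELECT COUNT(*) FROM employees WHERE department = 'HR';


Counting rows where department = 'HR'


0


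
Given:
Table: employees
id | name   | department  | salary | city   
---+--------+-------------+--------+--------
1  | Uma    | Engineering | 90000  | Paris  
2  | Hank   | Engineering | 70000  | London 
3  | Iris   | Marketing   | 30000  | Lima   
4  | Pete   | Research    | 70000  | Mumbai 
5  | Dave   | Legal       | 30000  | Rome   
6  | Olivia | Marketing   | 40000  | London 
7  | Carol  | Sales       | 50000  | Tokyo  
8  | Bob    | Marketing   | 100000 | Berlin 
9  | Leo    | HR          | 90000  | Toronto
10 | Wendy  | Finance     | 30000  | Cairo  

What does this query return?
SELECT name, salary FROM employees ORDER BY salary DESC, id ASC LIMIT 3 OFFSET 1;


Sort by salary DESC (id ASC tiebreak), then skip 1 and take 3
Rows 2 through 4

3 rows:
Uma, 90000
Leo, 90000
Hank, 70000


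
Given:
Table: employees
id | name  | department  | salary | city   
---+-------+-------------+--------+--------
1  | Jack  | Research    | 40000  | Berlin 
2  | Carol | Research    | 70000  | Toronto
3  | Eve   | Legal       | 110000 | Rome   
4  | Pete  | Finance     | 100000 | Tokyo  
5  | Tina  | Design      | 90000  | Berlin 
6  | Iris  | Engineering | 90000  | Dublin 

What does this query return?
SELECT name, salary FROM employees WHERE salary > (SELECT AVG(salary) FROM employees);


Subquery: AVG(salary) = 83333.33
Filtering: salary > 83333.33
  Eve (110000) -> MATCH
  Pete (100000) -> MATCH
  Tina (90000) -> MATCH
  Iris (90000) -> MATCH


4 rows:
Eve, 110000
Pete, 100000
Tina, 90000
Iris, 90000


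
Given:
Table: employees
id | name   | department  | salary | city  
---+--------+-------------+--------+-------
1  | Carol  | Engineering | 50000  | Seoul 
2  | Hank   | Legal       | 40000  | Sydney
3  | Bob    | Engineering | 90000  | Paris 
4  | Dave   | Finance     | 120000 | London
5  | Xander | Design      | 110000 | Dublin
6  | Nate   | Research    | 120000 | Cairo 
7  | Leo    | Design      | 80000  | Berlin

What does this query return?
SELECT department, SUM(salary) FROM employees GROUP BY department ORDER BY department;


Summing salary within each department:
  Design: 110000 + 80000 = 190000
  Engineering: 50000 + 90000 = 140000
  Finance: 120000 = 120000
  Legal: 40000 = 40000
  Research: 120000 = 120000


5 groups:
Design, 190000
Engineering, 140000
Finance, 120000
Legal, 40000
Research, 120000


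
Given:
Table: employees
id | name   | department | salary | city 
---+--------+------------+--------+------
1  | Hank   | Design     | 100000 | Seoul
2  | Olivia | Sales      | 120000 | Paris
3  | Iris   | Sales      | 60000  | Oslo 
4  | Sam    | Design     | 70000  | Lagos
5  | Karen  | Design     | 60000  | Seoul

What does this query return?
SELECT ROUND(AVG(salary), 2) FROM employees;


SUM(salary) = 410000
COUNT = 5
ROUND(AVG, 2) = ROUND(410000 / 5, 2) = 82000.0

82000.0


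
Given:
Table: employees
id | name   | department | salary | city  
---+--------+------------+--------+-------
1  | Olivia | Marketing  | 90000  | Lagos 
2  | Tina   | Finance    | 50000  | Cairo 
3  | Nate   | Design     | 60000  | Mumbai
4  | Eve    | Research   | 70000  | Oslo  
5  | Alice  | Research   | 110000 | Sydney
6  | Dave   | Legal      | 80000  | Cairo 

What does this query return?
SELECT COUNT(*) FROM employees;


COUNT(*) counts all rows

6


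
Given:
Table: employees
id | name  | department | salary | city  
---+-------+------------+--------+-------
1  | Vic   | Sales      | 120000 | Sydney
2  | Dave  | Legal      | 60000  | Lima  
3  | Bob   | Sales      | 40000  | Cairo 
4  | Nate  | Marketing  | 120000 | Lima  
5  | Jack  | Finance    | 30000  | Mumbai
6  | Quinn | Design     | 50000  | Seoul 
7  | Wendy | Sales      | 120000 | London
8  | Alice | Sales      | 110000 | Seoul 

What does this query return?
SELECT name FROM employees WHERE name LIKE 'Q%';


LIKE 'Q%' matches names starting with 'Q'
Matching: 1

1 rows:
Quinn


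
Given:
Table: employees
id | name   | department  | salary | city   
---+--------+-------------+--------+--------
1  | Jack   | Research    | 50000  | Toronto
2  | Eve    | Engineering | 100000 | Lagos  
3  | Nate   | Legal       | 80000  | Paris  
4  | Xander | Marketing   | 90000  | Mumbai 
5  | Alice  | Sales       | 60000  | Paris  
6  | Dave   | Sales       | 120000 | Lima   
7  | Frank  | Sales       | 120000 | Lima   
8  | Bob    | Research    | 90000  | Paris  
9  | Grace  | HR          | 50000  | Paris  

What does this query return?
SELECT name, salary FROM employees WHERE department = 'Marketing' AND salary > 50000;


Filtering: department = 'Marketing' AND salary > 50000
Matching: 1 rows

1 rows:
Xander, 90000


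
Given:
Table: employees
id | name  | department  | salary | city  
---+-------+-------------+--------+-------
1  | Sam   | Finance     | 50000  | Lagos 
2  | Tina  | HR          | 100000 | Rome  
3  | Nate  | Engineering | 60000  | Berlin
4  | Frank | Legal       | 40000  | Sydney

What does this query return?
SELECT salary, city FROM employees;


Projecting columns: salary, city

4 rows:
50000, Lagos
100000, Rome
60000, Berlin
40000, Sydney


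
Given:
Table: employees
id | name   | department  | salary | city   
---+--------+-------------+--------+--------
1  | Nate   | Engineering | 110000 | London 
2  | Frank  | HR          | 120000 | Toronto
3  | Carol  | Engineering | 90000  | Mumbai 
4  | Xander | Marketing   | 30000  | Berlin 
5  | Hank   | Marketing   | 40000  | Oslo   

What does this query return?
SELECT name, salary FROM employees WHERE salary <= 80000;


Filtering: salary <= 80000
Matching: 2 rows

2 rows:
Xander, 30000
Hank, 40000


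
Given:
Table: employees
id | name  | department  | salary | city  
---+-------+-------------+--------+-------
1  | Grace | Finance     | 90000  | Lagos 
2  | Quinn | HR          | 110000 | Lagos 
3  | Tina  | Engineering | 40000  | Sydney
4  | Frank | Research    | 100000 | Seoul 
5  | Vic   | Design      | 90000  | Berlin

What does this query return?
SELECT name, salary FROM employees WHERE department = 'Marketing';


Filtering: department = 'Marketing'
Matching rows: 0

Empty result set (0 rows)


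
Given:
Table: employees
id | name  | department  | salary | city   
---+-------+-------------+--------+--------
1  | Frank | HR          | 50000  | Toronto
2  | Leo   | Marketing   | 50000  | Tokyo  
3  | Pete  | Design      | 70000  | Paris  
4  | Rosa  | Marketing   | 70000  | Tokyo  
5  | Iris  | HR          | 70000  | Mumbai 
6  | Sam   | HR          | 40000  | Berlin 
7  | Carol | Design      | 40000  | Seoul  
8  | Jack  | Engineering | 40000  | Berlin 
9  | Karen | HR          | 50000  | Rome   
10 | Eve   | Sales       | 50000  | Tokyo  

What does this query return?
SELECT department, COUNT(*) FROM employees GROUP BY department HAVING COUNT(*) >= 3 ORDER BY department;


Groups with count >= 3:
  HR: 4 -> PASS
  Design: 2 -> filtered out
  Engineering: 1 -> filtered out
  Marketing: 2 -> filtered out
  Sales: 1 -> filtered out


1 groups:
HR, 4


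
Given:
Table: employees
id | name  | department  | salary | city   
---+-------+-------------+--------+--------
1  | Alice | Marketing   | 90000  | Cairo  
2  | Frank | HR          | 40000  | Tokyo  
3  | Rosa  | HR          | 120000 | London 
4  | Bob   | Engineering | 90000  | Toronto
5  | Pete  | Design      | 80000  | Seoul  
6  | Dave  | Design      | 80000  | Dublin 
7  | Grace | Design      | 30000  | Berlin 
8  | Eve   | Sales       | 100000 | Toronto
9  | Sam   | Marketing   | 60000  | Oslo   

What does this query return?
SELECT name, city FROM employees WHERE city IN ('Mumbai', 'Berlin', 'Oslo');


Filtering: city IN ('Mumbai', 'Berlin', 'Oslo')
Matching: 2 rows

2 rows:
Grace, Berlin
Sam, Oslo


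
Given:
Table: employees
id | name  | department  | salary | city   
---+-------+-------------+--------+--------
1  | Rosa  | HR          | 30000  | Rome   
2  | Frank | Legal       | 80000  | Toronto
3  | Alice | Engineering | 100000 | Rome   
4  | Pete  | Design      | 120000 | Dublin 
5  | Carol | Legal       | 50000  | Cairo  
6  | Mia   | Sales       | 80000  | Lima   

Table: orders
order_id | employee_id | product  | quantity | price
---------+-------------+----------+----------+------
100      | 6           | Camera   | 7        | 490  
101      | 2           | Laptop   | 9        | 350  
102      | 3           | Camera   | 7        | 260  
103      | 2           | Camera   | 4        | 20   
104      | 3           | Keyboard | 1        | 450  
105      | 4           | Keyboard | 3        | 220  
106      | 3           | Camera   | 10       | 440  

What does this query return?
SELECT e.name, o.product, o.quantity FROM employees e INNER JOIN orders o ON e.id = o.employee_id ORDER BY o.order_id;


Joining employees.id = orders.employee_id:
  employee Mia (id=6) -> order Camera
  employee Frank (id=2) -> order Laptop
  employee Alice (id=3) -> order Camera
  employee Frank (id=2) -> order Camera
  employee Alice (id=3) -> order Keyboard
  employee Pete (id=4) -> order Keyboard
  employee Alice (id=3) -> order Camera


7 rows:
Mia, Camera, 7
Frank, Laptop, 9
Alice, Camera, 7
Frank, Camera, 4
Alice, Keyboard, 1
Pete, Keyboard, 3
Alice, Camera, 10


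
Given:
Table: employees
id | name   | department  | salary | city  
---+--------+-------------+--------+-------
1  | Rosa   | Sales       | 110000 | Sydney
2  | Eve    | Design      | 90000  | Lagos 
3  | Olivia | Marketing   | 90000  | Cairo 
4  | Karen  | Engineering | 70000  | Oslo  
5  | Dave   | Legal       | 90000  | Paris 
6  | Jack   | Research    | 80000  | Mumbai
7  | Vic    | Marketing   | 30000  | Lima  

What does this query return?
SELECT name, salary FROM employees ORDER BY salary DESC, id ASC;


Sorting by salary DESC, then id ASC for ties

7 rows:
Rosa, 110000
Eve, 90000
Olivia, 90000
Dave, 90000
Jack, 80000
Karen, 70000
Vic, 30000


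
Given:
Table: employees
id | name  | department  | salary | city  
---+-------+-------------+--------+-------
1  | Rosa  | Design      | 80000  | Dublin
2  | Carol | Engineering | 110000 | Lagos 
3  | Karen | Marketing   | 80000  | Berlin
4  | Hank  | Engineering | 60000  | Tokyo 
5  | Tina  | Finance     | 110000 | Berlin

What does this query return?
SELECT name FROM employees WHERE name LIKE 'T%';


LIKE 'T%' matches names starting with 'T'
Matching: 1

1 rows:
Tina


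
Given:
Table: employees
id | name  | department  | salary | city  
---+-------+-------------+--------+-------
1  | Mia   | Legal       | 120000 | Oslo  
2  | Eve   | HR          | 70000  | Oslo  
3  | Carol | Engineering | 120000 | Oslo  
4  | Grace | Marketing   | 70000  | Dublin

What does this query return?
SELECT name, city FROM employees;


Projecting columns: name, city

4 rows:
Mia, Oslo
Eve, Oslo
Carol, Oslo
Grace, Dublin


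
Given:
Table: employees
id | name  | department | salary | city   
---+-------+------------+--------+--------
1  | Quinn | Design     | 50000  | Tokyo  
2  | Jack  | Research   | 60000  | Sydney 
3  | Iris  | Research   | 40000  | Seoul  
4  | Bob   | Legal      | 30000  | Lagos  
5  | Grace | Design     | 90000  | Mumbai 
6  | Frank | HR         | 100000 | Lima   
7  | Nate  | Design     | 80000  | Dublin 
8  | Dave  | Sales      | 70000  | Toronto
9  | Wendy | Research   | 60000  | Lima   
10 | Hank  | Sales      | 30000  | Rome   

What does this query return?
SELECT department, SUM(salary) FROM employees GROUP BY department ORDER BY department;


Summing salary within each department:
  Design: 50000 + 90000 + 80000 = 220000
  HR: 100000 = 100000
  Legal: 30000 = 30000
  Research: 60000 + 40000 + 60000 = 160000
  Sales: 70000 + 30000 = 100000


5 groups:
Design, 220000
HR, 100000
Legal, 30000
Research, 160000
Sales, 100000


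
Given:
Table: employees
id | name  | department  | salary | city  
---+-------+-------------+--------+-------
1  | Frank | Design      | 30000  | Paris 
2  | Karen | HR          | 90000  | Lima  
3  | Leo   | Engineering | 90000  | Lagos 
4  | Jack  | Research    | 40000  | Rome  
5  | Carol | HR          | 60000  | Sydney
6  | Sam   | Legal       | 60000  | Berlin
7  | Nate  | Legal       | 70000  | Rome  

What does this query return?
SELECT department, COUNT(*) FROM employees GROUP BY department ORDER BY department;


Assigning each row to its department group:
  Frank -> Design
  Karen -> HR
  Leo -> Engineering
  Jack -> Research
  Carol -> HR
  Sam -> Legal
  Nate -> Legal


5 groups:
Design, 1
Engineering, 1
HR, 2
Legal, 2
Research, 1
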